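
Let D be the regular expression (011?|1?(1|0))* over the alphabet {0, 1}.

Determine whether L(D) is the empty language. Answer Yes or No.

No

The empty string ε matches the expression, so it belongs to L(D).
Since L(D) contains at least one string, it is not empty.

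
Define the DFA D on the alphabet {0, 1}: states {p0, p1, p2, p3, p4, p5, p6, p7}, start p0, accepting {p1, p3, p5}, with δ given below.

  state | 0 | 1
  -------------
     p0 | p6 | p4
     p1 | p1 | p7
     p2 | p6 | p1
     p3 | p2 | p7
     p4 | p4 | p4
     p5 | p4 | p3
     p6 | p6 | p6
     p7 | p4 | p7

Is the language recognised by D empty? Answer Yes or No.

Yes

The states reachable from the start state are {p0, p4, p6}.
None of the accepting states {p1, p3, p5} is reachable, so no string is accepted and L(D) = ∅.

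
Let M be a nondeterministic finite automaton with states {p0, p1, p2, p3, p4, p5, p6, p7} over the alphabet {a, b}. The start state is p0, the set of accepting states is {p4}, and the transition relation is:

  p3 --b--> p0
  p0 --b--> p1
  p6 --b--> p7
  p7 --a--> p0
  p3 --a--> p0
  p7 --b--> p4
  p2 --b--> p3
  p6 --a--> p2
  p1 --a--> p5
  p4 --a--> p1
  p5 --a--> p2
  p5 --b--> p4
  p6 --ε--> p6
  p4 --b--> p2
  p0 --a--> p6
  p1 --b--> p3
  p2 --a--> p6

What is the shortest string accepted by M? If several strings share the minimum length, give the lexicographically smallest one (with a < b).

A breadth-first search from p0 reaches an accepting state first via the path p0 → p6 → p7 → p4 on input abb.
No string of length < 3 is accepted (BFS exhausts all shorter strings without reaching an accepting state), and abb is the lexicographically least accepting string of length 3.

abb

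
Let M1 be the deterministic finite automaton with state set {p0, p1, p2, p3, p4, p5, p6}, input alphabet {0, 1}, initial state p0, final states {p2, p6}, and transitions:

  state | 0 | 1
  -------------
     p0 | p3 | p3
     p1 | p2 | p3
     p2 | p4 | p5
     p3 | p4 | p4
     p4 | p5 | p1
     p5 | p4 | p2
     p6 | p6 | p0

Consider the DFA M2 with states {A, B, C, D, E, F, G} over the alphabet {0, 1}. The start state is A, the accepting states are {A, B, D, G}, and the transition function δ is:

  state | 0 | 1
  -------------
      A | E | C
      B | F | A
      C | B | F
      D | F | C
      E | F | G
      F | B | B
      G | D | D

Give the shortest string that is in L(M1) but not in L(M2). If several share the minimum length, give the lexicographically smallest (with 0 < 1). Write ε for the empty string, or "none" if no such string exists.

The string 0010 is accepted by M1 but not by M2.
No shorter string lies in the difference, and 0010 is the lexicographically first length-4 string in L(M1) \ L(M2).

0010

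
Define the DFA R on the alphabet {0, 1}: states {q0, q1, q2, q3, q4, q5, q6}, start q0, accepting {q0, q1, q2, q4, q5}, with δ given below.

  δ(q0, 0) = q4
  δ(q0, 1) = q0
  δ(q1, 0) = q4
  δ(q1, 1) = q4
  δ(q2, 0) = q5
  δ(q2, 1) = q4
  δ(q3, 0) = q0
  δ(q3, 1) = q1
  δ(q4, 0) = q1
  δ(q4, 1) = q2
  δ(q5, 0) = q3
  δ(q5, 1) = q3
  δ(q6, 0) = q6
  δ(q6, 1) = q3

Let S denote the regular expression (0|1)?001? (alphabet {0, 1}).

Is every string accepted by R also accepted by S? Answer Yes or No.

No

The empty string ε is in L(R) but not in L(S).
So L(R) ⊄ L(S).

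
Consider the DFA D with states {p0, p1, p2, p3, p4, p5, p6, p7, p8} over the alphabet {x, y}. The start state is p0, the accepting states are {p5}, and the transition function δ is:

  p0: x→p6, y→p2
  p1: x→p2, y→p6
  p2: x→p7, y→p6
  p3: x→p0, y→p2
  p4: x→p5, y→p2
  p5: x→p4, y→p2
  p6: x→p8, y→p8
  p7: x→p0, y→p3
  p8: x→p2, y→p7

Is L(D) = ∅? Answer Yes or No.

The states reachable from the start state are {p0, p2, p3, p6, p7, p8}.
None of the accepting states {p5} is reachable, so no string is accepted and L(D) = ∅.

Yes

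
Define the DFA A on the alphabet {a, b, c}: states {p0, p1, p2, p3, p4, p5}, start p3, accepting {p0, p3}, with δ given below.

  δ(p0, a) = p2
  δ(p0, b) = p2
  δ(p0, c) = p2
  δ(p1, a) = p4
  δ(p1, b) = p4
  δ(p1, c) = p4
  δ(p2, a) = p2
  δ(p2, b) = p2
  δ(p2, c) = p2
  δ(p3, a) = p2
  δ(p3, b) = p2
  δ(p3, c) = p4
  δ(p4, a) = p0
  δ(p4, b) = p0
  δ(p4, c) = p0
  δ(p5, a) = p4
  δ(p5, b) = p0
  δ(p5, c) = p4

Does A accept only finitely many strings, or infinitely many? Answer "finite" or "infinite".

finite

The useful states (reachable from p3 and able to reach an accepting state) are {p0, p3, p4}.
Restricted to these states the transition graph has no cycle, so every accepting path has bounded length and L is finite.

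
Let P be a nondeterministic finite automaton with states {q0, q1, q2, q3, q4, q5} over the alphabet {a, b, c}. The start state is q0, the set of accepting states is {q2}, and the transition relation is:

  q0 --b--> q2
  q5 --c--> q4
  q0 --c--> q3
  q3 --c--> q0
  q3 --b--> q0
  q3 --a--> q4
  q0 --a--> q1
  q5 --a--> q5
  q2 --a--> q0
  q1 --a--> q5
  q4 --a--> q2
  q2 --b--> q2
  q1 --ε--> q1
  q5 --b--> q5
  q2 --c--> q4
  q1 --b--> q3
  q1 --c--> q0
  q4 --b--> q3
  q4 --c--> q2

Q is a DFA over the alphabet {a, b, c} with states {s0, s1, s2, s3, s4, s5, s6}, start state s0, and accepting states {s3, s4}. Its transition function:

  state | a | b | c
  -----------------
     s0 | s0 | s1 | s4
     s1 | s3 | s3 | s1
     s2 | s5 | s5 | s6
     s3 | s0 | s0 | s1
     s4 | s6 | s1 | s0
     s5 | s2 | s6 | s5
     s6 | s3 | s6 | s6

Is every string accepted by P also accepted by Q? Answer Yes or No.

The string b is in L(P) but not in L(Q).
So L(P) ⊄ L(Q).

No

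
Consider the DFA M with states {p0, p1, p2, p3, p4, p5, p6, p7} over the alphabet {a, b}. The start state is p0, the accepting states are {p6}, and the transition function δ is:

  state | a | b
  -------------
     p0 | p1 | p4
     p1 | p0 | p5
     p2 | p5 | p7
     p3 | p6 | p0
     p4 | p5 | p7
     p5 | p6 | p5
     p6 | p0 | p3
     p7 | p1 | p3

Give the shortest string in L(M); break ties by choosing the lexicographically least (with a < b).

A breadth-first search from p0 reaches an accepting state first via the path p0 → p1 → p5 → p6 on input aba.
No string of length < 3 is accepted (BFS exhausts all shorter strings without reaching an accepting state), and aba is the lexicographically least accepting string of length 3.

aba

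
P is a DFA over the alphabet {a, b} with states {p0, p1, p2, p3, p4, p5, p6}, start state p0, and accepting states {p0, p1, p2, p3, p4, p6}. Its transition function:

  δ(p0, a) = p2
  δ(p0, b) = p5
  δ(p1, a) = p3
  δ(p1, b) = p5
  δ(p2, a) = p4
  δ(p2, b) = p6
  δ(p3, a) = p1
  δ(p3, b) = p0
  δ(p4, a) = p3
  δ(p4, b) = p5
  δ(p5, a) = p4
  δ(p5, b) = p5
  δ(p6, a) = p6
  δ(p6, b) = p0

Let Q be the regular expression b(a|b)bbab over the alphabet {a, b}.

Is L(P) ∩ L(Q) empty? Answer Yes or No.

Yes

Converting the expression Q to a DFA (subset construction, then merging equivalent states) gives the minimal DFA with states {q0, q1, q2, q3, q4, q5, q6, q7}, start state q0, accepting states {q7} and transitions q0: a→q1, b→q2; q1: a→q1, b→q1; q2: a→q3, b→q3; q3: a→q1, b→q4; q4: a→q1, b→q5; q5: a→q6, b→q1; q6: a→q1, b→q7; q7: a→q1, b→q1.
Exploring the product automaton P × Q from the start pair (p0, q0), following both machines on each input symbol, reaches 15 state pairs: (p0, q0), (p2, q1), (p5, q2), (p4, q1), (p6, q1), (p4, q3), (p5, q3), (p3, q1), (p5, q1), (p0, q1), (p5, q4), (p1, q1), (p5, q5), (p4, q6), (p5, q7).
P accepts in {p0, p1, p2, p3, p4, p6} and Q accepts in {q7}; no reachable pair has both components accepting, so no string drives both machines to acceptance simultaneously and L(P) ∩ L(Q) = ∅.
So no string is accepted by both, and the intersection is empty.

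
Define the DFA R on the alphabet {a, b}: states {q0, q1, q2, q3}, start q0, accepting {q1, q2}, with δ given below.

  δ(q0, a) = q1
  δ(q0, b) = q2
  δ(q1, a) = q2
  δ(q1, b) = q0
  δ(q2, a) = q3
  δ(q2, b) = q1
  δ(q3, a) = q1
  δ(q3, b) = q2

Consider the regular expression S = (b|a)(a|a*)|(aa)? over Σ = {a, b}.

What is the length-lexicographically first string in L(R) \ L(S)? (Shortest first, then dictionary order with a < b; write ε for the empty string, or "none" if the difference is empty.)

bb

The string bb is accepted by R but not by S.
No shorter string lies in the difference, and bb is the lexicographically first length-2 string in L(R) \ L(S).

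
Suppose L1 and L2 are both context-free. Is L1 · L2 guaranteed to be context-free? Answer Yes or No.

Yes

Take grammars for L₁ and L₂ with disjoint nonterminals and start symbols S₁, S₂; adding a new start symbol with S → S₁S₂ gives a context-free grammar for L₁L₂.
So the context-free languages are closed under concatenation.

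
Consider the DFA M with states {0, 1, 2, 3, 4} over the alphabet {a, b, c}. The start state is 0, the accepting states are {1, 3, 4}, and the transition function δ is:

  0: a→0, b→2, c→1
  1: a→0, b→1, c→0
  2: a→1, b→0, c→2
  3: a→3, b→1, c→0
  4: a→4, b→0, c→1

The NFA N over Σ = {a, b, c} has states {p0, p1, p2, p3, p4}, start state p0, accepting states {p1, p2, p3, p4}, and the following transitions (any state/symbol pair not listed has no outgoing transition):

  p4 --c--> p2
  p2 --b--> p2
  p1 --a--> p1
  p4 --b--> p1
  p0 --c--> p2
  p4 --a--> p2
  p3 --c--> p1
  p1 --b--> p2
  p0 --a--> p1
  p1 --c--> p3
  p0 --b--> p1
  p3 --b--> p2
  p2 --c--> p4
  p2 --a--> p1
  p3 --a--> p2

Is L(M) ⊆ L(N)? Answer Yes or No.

Exploring the product automaton M × N from the start pair (0, p0), following both machines on each input symbol, reaches 13 state pairs: (0, p0), (0, p1), (2, p1), (1, p2), (2, p2), (1, p3), (1, p1), (0, p2), (2, p3), (0, p4), (2, p4), (0, p3), (1, p4).
M accepts in {1, 3, 4} and N accepts in {p1, p2, p3, p4}. The reachable pairs whose M-component is accepting are (1, p2), (1, p3), (1, p1), (1, p4); in each of them the N-component is accepting too, so the product for L(M) \ L(N) (M-component accepting, N-component rejecting) has no reachable accepting pair and the difference is empty.
Hence every string in L(M) is also in L(N).

Yes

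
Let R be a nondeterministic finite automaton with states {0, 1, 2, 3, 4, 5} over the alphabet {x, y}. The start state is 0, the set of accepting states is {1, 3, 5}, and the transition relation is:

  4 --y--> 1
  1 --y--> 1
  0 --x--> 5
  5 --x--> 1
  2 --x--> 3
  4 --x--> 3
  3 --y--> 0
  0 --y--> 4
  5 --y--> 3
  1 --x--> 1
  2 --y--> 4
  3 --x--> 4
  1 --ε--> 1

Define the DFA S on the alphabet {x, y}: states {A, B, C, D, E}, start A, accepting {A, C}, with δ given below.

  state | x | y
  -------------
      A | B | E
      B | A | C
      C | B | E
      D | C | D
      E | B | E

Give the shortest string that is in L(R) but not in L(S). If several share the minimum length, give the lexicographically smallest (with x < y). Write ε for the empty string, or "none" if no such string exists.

x

The string x is accepted by R but not by S.
No shorter string lies in the difference, and x is the lexicographically first length-1 string in L(R) \ L(S).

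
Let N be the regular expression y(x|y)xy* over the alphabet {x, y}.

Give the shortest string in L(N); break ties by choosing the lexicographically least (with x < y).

By inspection of the expression, no string of length less than 3 matches, and yxx is the lexicographically first match of length 3.

yxx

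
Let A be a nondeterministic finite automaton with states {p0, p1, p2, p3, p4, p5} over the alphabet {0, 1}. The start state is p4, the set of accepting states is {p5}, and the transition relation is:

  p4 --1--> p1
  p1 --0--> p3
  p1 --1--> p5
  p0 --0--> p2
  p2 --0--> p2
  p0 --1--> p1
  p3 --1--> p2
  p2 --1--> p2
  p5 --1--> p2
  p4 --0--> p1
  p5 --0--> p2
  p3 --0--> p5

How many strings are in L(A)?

4

The useful subgraph on states {p1, p3, p4, p5} is acyclic, so L(A) is finite; the longest accepting path visits 4 useful states, giving maximum string length 3.
Counting accepting paths from p4 by length: 2 of length 2, 2 of length 3. Total 4.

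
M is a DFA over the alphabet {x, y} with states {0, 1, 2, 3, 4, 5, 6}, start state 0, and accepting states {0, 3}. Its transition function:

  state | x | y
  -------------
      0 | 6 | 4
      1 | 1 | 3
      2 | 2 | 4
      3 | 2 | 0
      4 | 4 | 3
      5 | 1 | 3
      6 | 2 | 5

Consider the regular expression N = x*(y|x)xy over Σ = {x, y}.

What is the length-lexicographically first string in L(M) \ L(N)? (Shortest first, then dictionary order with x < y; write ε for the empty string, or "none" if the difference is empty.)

The empty string ε is accepted by M but not by N.
Since ε is the unique shortest string, it is the required witness.

ε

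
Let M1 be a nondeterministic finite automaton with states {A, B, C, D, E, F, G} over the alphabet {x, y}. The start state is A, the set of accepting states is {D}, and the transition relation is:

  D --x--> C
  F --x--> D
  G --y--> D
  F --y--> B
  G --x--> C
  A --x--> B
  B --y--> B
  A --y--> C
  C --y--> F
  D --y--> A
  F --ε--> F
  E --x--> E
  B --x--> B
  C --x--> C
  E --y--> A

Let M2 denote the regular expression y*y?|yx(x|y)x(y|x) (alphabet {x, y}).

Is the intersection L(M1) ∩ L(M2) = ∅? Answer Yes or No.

Converting the expression M2 to a DFA (subset construction, then merging equivalent states) gives the minimal DFA with states {r0, r1, r2, r3, r4, r5, r6, r7}, start state r0, accepting states {r0, r2, r4, r7} and transitions r0: x→r1, y→r2; r1: x→r1, y→r1; r2: x→r3, y→r4; r3: x→r5, y→r5; r4: x→r1, y→r4; r5: x→r6, y→r1; r6: x→r7, y→r7; r7: x→r1, y→r1.
Exploring the product automaton M1 × M2 from the start pair (A, r0), following both machines on each input symbol, reaches 17 state pairs: (A, r0), (B, r1), (C, r2), (C, r3), (F, r4), (C, r5), (F, r5), (D, r1), (B, r4), (C, r6), (F, r1), (D, r6), (C, r1), (A, r1), (C, r7), (F, r7), (A, r7).
M1 accepts in {D} and M2 accepts in {r0, r2, r4, r7}; no reachable pair has both components accepting, so no string drives both machines to acceptance simultaneously and L(M1) ∩ L(M2) = ∅.
So no string is accepted by both, and the intersection is empty.

Yes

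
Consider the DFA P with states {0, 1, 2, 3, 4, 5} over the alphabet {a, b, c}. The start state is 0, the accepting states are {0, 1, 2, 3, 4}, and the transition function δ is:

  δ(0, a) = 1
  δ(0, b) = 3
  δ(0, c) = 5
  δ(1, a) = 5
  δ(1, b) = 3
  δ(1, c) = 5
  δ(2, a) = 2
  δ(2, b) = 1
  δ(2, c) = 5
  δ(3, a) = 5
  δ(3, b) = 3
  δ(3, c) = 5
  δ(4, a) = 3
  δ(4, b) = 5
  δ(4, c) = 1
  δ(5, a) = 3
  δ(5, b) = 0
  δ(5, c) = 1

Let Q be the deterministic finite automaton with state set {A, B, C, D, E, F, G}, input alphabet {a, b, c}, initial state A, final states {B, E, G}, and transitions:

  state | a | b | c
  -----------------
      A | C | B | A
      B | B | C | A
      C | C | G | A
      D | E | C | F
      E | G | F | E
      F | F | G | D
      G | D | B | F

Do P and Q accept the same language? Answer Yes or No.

No

The empty string ε is accepted by P but rejected by Q.
So L(P) ≠ L(Q).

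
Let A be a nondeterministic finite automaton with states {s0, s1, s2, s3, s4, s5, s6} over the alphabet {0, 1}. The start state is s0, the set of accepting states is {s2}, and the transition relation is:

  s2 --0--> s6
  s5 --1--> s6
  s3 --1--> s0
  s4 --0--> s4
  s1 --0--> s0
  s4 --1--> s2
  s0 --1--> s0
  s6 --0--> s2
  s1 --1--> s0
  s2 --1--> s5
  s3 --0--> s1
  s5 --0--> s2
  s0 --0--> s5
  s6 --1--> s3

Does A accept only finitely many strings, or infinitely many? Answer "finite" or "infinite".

State s0 is reachable from the start and can reach an accepting state, and it lies on the cycle s0 → s0.
Traversing that cycle any number of times yields accepted strings of unbounded length, so the language is infinite.

infinite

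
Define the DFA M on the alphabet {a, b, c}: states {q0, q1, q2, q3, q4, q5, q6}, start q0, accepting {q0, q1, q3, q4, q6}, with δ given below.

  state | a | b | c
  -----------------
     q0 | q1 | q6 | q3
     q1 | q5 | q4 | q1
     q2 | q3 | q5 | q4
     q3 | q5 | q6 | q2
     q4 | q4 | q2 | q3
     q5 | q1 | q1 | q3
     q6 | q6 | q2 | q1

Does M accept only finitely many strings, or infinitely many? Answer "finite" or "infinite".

State q1 is reachable from the start and can reach an accepting state, and it lies on the cycle q1 → q1.
Traversing that cycle any number of times yields accepted strings of unbounded length, so the language is infinite.

infinite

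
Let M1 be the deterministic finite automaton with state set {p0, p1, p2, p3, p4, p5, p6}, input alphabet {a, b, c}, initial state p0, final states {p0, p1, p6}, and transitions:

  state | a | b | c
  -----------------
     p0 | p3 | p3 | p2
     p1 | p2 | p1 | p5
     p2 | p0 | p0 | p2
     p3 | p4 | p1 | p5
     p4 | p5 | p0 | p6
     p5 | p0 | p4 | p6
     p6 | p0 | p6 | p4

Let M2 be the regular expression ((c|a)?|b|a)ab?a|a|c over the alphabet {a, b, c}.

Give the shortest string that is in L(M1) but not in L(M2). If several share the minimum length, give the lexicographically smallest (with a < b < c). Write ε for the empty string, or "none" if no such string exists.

ε

The empty string ε is accepted by M1 but not by M2.
Since ε is the unique shortest string, it is the required witness.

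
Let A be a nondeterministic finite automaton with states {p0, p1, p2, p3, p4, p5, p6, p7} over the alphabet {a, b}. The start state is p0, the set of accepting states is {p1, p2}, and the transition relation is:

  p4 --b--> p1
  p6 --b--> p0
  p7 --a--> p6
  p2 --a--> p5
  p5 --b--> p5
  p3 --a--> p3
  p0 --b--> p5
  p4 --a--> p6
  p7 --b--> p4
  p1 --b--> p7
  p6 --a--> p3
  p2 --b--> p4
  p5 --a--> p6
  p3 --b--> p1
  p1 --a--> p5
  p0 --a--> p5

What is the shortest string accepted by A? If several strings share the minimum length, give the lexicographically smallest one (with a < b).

aaab

A breadth-first search from p0 reaches an accepting state first via the path p0 → p5 → p6 → p3 → p1 on input aaab.
No string of length < 4 is accepted (BFS exhausts all shorter strings without reaching an accepting state), and aaab is the lexicographically least accepting string of length 4.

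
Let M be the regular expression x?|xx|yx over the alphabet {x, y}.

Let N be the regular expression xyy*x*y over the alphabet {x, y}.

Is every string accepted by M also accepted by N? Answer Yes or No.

The empty string ε is in L(M) but not in L(N).
So L(M) ⊄ L(N).

No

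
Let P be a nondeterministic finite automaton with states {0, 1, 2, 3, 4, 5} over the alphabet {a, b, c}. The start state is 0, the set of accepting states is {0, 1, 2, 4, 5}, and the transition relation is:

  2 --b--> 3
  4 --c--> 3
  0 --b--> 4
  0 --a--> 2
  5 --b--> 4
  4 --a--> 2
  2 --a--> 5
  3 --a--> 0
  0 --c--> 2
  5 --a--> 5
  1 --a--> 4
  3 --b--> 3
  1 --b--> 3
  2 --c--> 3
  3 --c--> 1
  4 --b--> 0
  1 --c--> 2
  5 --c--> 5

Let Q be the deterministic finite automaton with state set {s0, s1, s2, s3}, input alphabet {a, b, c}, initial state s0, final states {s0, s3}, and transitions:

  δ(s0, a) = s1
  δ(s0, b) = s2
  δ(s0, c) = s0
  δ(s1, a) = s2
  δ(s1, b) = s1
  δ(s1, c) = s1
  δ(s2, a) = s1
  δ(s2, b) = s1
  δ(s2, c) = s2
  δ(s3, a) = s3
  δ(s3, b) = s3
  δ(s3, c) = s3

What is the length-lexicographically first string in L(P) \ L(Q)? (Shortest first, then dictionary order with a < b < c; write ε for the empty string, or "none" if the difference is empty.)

The string a is accepted by P but not by Q.
No shorter string lies in the difference, and a is the lexicographically first length-1 string in L(P) \ L(Q).

a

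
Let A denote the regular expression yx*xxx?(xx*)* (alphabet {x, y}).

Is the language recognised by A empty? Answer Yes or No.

No

The string yxx matches the expression, so it belongs to L(A).
Since L(A) contains at least one string, it is not empty.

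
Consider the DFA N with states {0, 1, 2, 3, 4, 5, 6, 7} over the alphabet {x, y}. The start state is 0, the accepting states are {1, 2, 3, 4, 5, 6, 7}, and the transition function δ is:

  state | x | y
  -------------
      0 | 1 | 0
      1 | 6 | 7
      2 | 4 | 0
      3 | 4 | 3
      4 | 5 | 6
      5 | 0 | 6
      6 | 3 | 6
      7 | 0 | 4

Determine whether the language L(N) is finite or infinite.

infinite

State 0 is reachable from the start and can reach an accepting state, and it lies on the cycle 0 → 0.
Traversing that cycle any number of times yields accepted strings of unbounded length, so the language is infinite.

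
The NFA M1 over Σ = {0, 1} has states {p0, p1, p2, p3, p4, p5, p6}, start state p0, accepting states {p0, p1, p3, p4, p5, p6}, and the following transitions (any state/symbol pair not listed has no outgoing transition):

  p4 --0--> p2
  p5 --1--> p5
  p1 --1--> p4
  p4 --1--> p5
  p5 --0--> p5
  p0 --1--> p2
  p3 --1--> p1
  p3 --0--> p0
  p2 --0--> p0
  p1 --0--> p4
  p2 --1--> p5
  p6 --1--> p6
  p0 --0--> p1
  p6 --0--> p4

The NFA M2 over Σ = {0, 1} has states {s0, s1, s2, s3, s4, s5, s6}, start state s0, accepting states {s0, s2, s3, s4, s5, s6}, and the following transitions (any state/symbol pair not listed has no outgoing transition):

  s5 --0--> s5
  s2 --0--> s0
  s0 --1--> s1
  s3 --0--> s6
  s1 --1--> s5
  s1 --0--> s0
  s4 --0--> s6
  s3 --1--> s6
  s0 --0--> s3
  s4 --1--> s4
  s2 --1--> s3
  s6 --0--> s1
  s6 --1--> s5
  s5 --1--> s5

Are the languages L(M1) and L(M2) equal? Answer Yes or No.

Exploring the product automaton M1 × M2 from the start pair (p0, s0), following both machines on each input symbol, reaches 5 state pairs: (p0, s0), (p1, s3), (p2, s1), (p4, s6), (p5, s5).
M1 accepts in {p0, p1, p3, p4, p5, p6} and M2 accepts in {s0, s2, s3, s4, s5, s6}. In every reachable pair the two components are either both accepting — (p0, s0), (p1, s3), (p4, s6), (p5, s5) — or both non-accepting, so no string is accepted by exactly one of the machines: L(M1) \ L(M2) and L(M2) \ L(M1) are both empty.
Hence every string is accepted by M1 iff it is accepted by M2, and the two languages coincide.

Yes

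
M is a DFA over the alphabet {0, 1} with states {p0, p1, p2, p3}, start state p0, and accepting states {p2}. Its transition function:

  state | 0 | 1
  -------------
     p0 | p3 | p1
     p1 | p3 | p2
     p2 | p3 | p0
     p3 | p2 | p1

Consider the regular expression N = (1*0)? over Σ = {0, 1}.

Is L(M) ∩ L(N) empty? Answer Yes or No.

Converting the expression N to a DFA (subset construction, then merging equivalent states) gives the minimal DFA with states {n0, n1, n2, n3}, start state n0, accepting states {n0, n1} and transitions n0: 0→n1, 1→n2; n1: 0→n3, 1→n3; n2: 0→n1, 1→n2; n3: 0→n3, 1→n3.
Exploring the product automaton M × N from the start pair (p0, n0), following both machines on each input symbol, reaches 9 state pairs: (p0, n0), (p3, n1), (p1, n2), (p2, n3), (p1, n3), (p2, n2), (p3, n3), (p0, n3), (p0, n2).
M accepts in {p2} and N accepts in {n0, n1}; no reachable pair has both components accepting, so no string drives both machines to acceptance simultaneously and L(M) ∩ L(N) = ∅.
So no string is accepted by both, and the intersection is empty.

Yes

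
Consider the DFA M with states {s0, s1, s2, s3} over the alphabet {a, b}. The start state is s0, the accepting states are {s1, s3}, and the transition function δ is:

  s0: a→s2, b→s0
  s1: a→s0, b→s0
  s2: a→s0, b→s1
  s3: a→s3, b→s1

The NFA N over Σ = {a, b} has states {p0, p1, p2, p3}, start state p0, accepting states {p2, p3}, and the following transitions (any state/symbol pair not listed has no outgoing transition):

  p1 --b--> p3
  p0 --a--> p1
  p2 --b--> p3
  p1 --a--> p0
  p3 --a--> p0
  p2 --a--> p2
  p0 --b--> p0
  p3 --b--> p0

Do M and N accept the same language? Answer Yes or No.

Exploring the product automaton M × N from the start pair (s0, p0), following both machines on each input symbol, reaches 3 state pairs: (s0, p0), (s2, p1), (s1, p3).
M accepts in {s1, s3} and N accepts in {p2, p3}. In every reachable pair the two components are either both accepting — (s1, p3) — or both non-accepting, so no string is accepted by exactly one of the machines: L(M) \ L(N) and L(N) \ L(M) are both empty.
Hence every string is accepted by M iff it is accepted by N, and the two languages coincide.

Yes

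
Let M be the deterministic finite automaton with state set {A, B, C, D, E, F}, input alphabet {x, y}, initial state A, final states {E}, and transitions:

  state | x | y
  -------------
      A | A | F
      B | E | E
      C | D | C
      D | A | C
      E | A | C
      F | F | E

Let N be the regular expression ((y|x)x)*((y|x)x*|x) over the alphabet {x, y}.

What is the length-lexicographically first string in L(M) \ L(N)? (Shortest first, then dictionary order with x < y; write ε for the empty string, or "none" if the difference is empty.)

The string yy is accepted by M but not by N.
No shorter string lies in the difference, and yy is the lexicographically first length-2 string in L(M) \ L(N).

yy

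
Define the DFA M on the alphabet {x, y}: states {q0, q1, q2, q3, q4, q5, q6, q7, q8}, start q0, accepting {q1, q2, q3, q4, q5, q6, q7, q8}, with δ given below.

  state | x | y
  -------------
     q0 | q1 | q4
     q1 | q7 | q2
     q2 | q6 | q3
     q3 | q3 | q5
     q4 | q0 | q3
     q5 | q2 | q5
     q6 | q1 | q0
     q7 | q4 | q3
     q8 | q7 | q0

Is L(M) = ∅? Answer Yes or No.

No

The string x is accepted: the run q0 → q1 ends in the accepting state q1.
Since at least one string is accepted, L(M) is not empty.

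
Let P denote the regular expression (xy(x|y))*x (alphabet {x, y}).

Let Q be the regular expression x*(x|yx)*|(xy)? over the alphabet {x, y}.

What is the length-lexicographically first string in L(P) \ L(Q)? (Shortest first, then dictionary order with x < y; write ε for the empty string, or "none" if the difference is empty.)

The string xyyx is accepted by P but not by Q.
No shorter string lies in the difference, and xyyx is the lexicographically first length-4 string in L(P) \ L(Q).

xyyx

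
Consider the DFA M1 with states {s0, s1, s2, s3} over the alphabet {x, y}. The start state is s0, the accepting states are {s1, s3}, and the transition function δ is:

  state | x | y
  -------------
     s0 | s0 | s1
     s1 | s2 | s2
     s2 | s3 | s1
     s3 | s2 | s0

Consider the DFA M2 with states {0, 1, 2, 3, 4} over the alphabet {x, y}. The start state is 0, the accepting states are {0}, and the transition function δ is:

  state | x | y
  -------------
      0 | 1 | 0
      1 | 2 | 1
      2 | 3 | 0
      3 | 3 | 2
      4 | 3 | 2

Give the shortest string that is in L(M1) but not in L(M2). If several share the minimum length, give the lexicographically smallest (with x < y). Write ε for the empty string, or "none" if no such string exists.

The string xy is accepted by M1 but not by M2.
No shorter string lies in the difference, and xy is the lexicographically first length-2 string in L(M1) \ L(M2).

xy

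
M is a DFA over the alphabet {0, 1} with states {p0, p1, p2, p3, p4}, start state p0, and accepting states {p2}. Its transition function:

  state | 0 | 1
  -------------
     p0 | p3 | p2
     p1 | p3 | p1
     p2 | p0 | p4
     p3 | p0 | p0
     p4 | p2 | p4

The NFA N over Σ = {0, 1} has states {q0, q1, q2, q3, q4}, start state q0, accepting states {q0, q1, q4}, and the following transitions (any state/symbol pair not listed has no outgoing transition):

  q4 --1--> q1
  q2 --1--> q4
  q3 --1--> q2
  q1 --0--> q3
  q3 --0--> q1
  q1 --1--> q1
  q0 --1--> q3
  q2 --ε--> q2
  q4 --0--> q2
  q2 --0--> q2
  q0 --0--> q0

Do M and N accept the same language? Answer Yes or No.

The string 1 is accepted by M but rejected by N.
So L(M) ≠ L(N).

No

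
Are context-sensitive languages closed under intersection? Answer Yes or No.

An LBA keeps a copy of the input on a second track, runs the LBA for L₁, and if that accepts restores the input and runs the LBA for L₂; linear space suffices, so L₁ ∩ L₂ is context-sensitive.
So the context-sensitive languages are closed under intersection.

Yes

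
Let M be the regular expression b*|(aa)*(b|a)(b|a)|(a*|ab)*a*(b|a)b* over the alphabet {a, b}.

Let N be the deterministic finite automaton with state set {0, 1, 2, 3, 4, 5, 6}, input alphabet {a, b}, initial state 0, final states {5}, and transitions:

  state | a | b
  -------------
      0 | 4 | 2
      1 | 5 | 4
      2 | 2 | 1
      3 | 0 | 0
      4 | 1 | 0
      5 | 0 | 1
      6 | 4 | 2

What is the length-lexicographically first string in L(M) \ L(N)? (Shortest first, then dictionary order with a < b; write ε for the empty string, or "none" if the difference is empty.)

ε

The empty string ε is accepted by M but not by N.
Since ε is the unique shortest string, it is the required witness.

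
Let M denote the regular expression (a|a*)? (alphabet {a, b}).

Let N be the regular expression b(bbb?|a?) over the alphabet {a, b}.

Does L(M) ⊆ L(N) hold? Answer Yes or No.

The empty string ε is in L(M) but not in L(N).
So L(M) ⊄ L(N).

No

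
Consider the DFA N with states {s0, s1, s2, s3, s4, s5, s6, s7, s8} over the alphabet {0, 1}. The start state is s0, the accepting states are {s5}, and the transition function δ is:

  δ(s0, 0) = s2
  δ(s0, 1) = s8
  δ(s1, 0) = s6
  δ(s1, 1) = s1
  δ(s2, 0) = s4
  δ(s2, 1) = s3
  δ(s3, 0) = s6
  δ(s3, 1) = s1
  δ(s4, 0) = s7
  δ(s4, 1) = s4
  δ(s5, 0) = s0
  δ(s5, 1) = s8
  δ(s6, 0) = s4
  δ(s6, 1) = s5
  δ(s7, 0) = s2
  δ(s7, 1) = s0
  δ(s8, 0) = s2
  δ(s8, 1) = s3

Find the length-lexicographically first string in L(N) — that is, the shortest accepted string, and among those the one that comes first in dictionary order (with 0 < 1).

0101

A breadth-first search from s0 reaches an accepting state first via the path s0 → s2 → s3 → s6 → s5 on input 0101.
No string of length < 4 is accepted (BFS exhausts all shorter strings without reaching an accepting state), and 0101 is the lexicographically least accepting string of length 4.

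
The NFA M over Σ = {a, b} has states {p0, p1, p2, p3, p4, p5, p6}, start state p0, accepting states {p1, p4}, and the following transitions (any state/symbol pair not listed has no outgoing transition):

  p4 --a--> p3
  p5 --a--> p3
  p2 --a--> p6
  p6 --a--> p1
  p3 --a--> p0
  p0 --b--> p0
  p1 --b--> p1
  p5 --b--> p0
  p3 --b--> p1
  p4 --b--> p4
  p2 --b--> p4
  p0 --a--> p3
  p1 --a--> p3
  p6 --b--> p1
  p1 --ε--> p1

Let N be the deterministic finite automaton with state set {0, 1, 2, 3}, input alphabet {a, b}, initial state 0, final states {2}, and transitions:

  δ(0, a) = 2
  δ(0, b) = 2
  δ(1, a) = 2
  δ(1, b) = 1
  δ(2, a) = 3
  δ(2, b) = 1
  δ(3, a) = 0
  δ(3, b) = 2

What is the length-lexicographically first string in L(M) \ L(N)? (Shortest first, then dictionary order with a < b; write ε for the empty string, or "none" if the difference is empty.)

ab

The string ab is accepted by M but not by N.
No shorter string lies in the difference, and ab is the lexicographically first length-2 string in L(M) \ L(N).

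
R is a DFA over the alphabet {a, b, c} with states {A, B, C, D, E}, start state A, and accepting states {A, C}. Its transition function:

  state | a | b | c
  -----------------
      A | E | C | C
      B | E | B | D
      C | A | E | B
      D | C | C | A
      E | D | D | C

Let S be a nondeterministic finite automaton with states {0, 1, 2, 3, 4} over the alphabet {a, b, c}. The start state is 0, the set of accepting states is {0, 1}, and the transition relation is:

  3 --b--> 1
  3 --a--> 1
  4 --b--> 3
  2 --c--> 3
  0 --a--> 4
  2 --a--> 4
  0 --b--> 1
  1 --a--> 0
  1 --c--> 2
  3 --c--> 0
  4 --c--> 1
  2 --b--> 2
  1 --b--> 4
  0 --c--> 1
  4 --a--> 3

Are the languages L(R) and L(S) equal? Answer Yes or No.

Exploring the product automaton R × S from the start pair (A, 0), following both machines on each input symbol, reaches 5 state pairs: (A, 0), (E, 4), (C, 1), (D, 3), (B, 2).
R accepts in {A, C} and S accepts in {0, 1}. In every reachable pair the two components are either both accepting — (A, 0), (C, 1) — or both non-accepting, so no string is accepted by exactly one of the machines: L(R) \ L(S) and L(S) \ L(R) are both empty.
Hence every string is accepted by R iff it is accepted by S, and the two languages coincide.

Yes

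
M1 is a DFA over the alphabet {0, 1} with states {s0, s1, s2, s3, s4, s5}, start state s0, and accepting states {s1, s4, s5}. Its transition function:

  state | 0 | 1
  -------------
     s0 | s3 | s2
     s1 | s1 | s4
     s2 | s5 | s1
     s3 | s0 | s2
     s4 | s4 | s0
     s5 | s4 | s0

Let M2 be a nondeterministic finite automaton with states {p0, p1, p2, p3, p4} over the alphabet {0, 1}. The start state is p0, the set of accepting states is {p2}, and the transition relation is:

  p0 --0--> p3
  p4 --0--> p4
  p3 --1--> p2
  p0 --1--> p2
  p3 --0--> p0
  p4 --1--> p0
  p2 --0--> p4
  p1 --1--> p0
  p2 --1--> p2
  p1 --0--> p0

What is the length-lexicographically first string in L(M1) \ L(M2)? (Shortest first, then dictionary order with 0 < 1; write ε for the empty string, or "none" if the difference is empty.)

10

The string 10 is accepted by M1 but not by M2.
No shorter string lies in the difference, and 10 is the lexicographically first length-2 string in L(M1) \ L(M2).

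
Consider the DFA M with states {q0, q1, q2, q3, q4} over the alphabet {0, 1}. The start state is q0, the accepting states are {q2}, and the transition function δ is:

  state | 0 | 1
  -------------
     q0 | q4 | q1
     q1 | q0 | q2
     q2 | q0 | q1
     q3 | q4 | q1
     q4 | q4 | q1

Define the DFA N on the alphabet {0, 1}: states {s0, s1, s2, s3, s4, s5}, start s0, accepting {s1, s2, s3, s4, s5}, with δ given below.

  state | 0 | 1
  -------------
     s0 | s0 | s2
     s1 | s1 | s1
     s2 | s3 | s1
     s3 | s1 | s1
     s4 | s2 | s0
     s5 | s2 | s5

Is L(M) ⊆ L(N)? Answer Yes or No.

Yes

Exploring the product automaton M × N from the start pair (q0, s0), following both machines on each input symbol, reaches 8 state pairs: (q0, s0), (q4, s0), (q1, s2), (q0, s3), (q2, s1), (q4, s1), (q1, s1), (q0, s1).
M accepts in {q2} and N accepts in {s1, s2, s3, s4, s5}. The reachable pairs whose M-component is accepting are (q2, s1); in each of them the N-component is accepting too, so the product for L(M) \ L(N) (M-component accepting, N-component rejecting) has no reachable accepting pair and the difference is empty.
Hence every string in L(M) is also in L(N).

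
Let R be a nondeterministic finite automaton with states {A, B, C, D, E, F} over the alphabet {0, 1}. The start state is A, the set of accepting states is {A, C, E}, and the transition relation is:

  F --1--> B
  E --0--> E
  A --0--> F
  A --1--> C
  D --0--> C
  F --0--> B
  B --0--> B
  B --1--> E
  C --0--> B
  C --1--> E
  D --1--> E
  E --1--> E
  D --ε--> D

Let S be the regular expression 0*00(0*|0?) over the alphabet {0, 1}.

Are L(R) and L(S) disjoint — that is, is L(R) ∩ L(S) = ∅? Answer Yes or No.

Yes

Converting the expression S to a DFA (subset construction, then merging equivalent states) gives the minimal DFA with states {s0, s1, s2, s3}, start state s0, accepting states {s3} and transitions s0: 0→s1, 1→s2; s1: 0→s3, 1→s2; s2: 0→s2, 1→s2; s3: 0→s3, 1→s2.
Exploring the product automaton R × S from the start pair (A, s0), following both machines on each input symbol, reaches 6 state pairs: (A, s0), (F, s1), (C, s2), (B, s3), (B, s2), (E, s2).
R accepts in {A, C, E} and S accepts in {s3}; no reachable pair has both components accepting, so no string drives both machines to acceptance simultaneously and L(R) ∩ L(S) = ∅.
So no string is accepted by both, and the intersection is empty.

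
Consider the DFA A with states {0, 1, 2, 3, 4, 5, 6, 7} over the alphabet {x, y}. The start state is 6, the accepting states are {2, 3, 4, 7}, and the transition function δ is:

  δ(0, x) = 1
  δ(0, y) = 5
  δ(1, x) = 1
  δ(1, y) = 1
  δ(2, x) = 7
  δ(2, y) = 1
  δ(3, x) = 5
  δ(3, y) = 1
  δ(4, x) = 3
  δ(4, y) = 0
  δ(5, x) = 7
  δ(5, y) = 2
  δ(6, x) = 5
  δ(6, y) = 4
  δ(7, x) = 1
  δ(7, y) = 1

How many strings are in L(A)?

11

The useful subgraph on states {0, 2, 3, 4, 5, 6, 7} is acyclic, so L(A) is finite; the longest accepting path visits 6 useful states, giving maximum string length 5.
Counting accepting paths from 6 by length: 1 of length 1, 3 of length 2, 1 of length 3, 4 of length 4, 2 of length 5. Total 11.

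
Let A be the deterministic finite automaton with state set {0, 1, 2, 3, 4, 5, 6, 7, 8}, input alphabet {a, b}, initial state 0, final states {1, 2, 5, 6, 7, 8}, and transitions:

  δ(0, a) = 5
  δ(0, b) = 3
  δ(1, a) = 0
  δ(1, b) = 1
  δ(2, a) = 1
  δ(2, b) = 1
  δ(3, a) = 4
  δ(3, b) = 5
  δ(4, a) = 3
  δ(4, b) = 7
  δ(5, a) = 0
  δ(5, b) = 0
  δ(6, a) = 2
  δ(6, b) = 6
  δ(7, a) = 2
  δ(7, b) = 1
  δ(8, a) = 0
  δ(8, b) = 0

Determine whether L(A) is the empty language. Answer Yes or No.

The string a is accepted: the run 0 → 5 ends in the accepting state 5.
Since at least one string is accepted, L(A) is not empty.

No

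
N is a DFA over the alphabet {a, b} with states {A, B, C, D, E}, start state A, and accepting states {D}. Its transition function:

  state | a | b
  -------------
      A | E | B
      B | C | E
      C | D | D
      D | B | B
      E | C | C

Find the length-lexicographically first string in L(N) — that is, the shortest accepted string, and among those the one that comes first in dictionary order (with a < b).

aaa

A breadth-first search from A reaches an accepting state first via the path A → E → C → D on input aaa.
No string of length < 3 is accepted (BFS exhausts all shorter strings without reaching an accepting state), and aaa is the lexicographically least accepting string of length 3.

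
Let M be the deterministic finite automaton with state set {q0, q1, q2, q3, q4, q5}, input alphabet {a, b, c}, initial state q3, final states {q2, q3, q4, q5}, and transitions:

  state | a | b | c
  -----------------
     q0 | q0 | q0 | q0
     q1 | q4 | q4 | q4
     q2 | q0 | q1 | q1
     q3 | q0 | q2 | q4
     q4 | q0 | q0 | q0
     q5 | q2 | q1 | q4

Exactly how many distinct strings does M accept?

9

The useful subgraph on states {q1, q2, q3, q4} is acyclic, so L(M) is finite; the longest accepting path visits 4 useful states, giving maximum string length 3.
Counting accepting paths from q3 by length: 1 of length 0, 2 of length 1, 6 of length 3. Total 9.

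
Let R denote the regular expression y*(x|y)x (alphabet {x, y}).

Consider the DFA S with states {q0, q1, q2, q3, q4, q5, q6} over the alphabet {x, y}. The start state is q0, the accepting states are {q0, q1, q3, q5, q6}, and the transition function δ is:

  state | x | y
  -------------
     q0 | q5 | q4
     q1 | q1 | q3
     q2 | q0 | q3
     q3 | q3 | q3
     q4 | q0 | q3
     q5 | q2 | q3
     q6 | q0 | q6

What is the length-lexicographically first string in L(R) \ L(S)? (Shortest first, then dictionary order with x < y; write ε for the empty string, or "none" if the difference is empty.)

xx

The string xx is accepted by R but not by S.
No shorter string lies in the difference, and xx is the lexicographically first length-2 string in L(R) \ L(S).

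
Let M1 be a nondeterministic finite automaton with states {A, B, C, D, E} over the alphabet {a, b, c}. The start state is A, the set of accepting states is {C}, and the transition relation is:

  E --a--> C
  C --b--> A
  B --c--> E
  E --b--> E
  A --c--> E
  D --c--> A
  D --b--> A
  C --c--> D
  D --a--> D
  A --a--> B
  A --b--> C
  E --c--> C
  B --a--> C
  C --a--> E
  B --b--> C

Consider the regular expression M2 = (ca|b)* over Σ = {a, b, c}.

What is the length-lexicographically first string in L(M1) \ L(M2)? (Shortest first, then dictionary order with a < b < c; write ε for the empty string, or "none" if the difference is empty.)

aa

The string aa is accepted by M1 but not by M2.
No shorter string lies in the difference, and aa is the lexicographically first length-2 string in L(M1) \ L(M2).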